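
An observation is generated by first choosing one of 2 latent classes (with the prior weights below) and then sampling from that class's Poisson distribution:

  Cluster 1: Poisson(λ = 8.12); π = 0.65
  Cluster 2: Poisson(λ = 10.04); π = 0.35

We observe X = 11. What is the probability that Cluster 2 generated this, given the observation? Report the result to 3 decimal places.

0.449

The responsibility of component k is P(Z=k) f_k(x) divided by Σ_j P(Z=j) f_j(x).
Poisson probabilities:
  f_1 = e^(−8.12)·8.12^11/11! = 0.0754205
  f_2 = e^(−10.04)·10.04^11/11! = 0.114182
Weight by the priors:
  P(Z=1)·f_1 = 0.65 × 0.0754205 = 0.0490233
  P(Z=2)·f_2 = 0.35 × 0.114182 = 0.0399638
Marginal: 0.0490233 + 0.0399638 = 0.0889871
Responsibility of Cluster 2: 0.0399638 / 0.0889871 ≈ 0.449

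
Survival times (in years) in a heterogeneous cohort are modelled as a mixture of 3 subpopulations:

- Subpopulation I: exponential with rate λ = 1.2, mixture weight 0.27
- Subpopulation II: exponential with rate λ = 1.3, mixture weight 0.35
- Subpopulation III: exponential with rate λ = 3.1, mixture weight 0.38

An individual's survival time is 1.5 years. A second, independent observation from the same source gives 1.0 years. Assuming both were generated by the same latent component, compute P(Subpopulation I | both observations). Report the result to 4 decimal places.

Apply Bayes' rule: the posterior for each component is proportional to its prior times its likelihood at x.
Since both observations come from the same component, the likelihood for component k is f_k(x₁)·f_k(x₂).
  f_I = [0.198359] × [0.361433] = 0.0716934
  f_II = [0.184956] × [0.354291] = 0.0655284
  f_III = [0.029641] × [0.139653] = 0.00413944
Prior × likelihood for each component:
  π_I·f_I = 0.27 × 0.0716934 = 0.0193572
  π_II·f_II = 0.35 × 0.0655284 = 0.0229349
  π_III·f_III = 0.38 × 0.00413944 = 0.00157299
Marginal: 0.0193572 + 0.0229349 + 0.00157299 = 0.0438651
So the posterior for Subpopulation I is 0.0193572 / 0.0438651 ≈ 0.4413.

0.4413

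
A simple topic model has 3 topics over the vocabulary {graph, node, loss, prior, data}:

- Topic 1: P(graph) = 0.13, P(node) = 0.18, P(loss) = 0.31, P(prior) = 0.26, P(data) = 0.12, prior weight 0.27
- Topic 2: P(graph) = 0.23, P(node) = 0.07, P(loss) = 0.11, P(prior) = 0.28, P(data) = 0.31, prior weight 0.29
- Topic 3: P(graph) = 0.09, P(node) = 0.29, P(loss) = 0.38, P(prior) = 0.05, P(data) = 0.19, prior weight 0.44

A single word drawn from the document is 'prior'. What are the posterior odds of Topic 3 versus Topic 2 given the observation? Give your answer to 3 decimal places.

Posterior odds = (P(Z=i) f_i(x)) / (P(Z=j) f_j(x)); the normalising sum cancels.
Categorical probabilities:
  L_1 = P(prior | comp) = 0.26
  L_2 = P(prior | comp) = 0.28
  L_3 = P(prior | comp) = 0.05
Posterior odds = (P(Z=3)·L_3) / (P(Z=2)·L_2) = (0.44·0.05) / (0.29·0.28) = 0.022 / 0.0812 ≈ 0.271

0.271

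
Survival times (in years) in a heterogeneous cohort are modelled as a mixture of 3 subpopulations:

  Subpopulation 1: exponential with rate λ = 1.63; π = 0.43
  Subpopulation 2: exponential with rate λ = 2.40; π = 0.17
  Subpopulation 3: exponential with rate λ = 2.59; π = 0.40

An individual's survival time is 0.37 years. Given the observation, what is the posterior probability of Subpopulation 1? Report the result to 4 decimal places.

0.4042

The responsibility of component k is π_k f_k(x) divided by Σ_j π_j f_j(x).
Exponential densities:
  f_1 = 1.63·e^(−1.63·0.37) = 1.63·e^(−0.6031) = 0.891794
  f_2 = 2.40·e^(−2.40·0.37) = 2.40·e^(−0.8880) = 0.987547
  f_3 = 2.59·e^(−2.59·0.37) = 2.59·e^(−0.9583) = 0.99338
Weight by the priors:
  π_1·f_1 = 0.43 × 0.891794 = 0.383471
  π_2·f_2 = 0.17 × 0.987547 = 0.167883
  π_3·f_3 = 0.40 × 0.99338 = 0.397352
Sum: 0.383471 + 0.167883 + 0.397352 = 0.948706
P(Subpopulation 1 | 0.37 years) = 0.383471 / 0.948706 ≈ 0.4042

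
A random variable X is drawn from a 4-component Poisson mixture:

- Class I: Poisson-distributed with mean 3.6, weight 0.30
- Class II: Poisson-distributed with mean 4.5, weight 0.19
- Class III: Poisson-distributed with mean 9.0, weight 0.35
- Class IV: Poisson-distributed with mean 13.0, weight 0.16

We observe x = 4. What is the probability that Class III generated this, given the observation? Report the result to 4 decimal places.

Posterior ∝ prior × likelihood, so P(k | x) ∝ P(Z=k) f_k(x); normalise over all components.
Component likelihoods at x = 4:
  L_I = e^(−3.6)·3.6^4/4! = 0.191222
  L_II = e^(−4.5)·4.5^4/4! = 0.189808
  L_III = e^(−9.0)·9.0^4/4! = 0.0337372
  L_IV = e^(−13.0)·13.0^4/4! = 0.00268989
Weight by the priors:
  P(Z=I)·L_I = 0.30 × 0.191222 = 0.0573667
  P(Z=II)·L_II = 0.19 × 0.189808 = 0.0360634
  P(Z=III)·L_III = 0.35 × 0.0337372 = 0.011808
  P(Z=IV)·L_IV = 0.16 × 0.00268989 = 0.000430382
Marginal: 0.0573667 + 0.0360634 + 0.011808 + 0.000430382 = 0.105669
P(Class III | x) = 0.011808 / 0.105669 ≈ 0.1117

0.1117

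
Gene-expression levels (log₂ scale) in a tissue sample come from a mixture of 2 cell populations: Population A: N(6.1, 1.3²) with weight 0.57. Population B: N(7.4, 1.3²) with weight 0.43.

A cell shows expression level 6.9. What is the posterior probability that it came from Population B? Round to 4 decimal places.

The responsibility of component k is π_k f_k(x) divided by Σ_j π_j f_j(x).
Normal densities:
  L_A = (1/(1.3·√(2π)))·exp(−(6.9−6.1)²/(2·1.3²)) = 0.306879·exp(-0.18935) = 0.253941
  L_B = (1/(1.3·√(2π)))·exp(−(6.9−7.4)²/(2·1.3²)) = 0.306879·exp(-0.07396) = 0.285
Unnormalised posteriors:
  π_A·L_A = 0.57 × 0.253941 = 0.144747
  π_B·L_B = 0.43 × 0.285 = 0.12255
Marginal: 0.144747 + 0.12255 = 0.267296
P(Population B | 6.9) = 0.12255 / 0.267296 ≈ 0.4585

0.4585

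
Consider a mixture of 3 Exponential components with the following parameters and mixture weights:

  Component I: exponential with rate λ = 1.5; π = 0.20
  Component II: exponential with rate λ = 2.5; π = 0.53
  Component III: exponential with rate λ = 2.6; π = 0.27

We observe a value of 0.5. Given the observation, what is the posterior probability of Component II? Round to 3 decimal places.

Posterior ∝ prior × likelihood, so P(k | x) ∝ P(Z=k) f_k(x); normalise over all components.
Evaluate each component's likelihood at the observed value:
  L_I = 1.5·e^(−1.5·0.5) = 1.5·e^(−0.7500) = 0.70855
  L_II = 2.5·e^(−2.5·0.5) = 2.5·e^(−1.2500) = 0.716262
  L_III = 2.6·e^(−2.6·0.5) = 2.6·e^(−1.3000) = 0.708583
Unnormalised posteriors:
  P(Z=I)·L_I = 0.20 × 0.70855 = 0.14171
  P(Z=II)·L_II = 0.53 × 0.716262 = 0.379619
  P(Z=III)·L_III = 0.27 × 0.708583 = 0.191317
Evidence: 0.14171 + 0.379619 + 0.191317 = 0.712646
P(Component II | the observation) = 0.379619 / 0.712646 ≈ 0.533

0.533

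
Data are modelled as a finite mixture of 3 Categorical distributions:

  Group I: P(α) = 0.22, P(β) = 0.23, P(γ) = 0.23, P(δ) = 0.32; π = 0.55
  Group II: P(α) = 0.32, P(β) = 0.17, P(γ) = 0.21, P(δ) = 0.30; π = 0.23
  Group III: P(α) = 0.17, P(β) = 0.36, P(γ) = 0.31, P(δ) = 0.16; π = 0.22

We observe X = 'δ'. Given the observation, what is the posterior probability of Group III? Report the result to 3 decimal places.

0.126

The responsibility of component k is w_k f_k(x) divided by Σ_j w_j f_j(x).
Evaluate each component's likelihood at the observed value:
  p_I = P(δ | comp) = 0.32
  p_II = P(δ | comp) = 0.30
  p_III = P(δ | comp) = 0.16
Weight by the priors:
  w_I·p_I = 0.55 × 0.32 = 0.176
  w_II·p_II = 0.23 × 0.3 = 0.069
  w_III·p_III = 0.22 × 0.16 = 0.0352
Denominator: 0.176 + 0.069 + 0.0352 = 0.2802
So the posterior for Group III is 0.0352 / 0.2802 ≈ 0.126.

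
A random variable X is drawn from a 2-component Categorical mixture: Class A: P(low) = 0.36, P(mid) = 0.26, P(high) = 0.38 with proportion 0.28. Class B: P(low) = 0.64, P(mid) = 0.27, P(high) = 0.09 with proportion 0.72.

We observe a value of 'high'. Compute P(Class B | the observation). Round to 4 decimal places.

0.3785

Apply Bayes' rule: the posterior for each component is proportional to its prior times its likelihood at x.
Component likelihoods at x = 'high':
  L_A = 0.38
  L_B = 0.09
Prior × likelihood for each component:
  π_A·L_A = 0.28 × 0.38 = 0.1064
  π_B·L_B = 0.72 × 0.09 = 0.0648
Marginal: 0.1064 + 0.0648 = 0.1712
P(Class B | the observation) = 0.0648 / 0.1712 ≈ 0.3785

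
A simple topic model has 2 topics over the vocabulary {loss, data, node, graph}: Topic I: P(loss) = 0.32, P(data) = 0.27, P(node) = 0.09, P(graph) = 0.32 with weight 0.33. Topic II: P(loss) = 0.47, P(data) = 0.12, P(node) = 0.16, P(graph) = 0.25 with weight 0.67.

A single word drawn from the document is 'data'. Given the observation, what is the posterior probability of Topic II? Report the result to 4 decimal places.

Posterior ∝ prior × likelihood, so P(k | x) ∝ w_k f_k(x); normalise over all components.
Categorical probabilities:
  f_I = P(data | comp) = 0.27
  f_II = P(data | comp) = 0.12
Unnormalised posteriors:
  w_I·f_I = 0.33 × 0.27 = 0.0891
  w_II·f_II = 0.67 × 0.12 = 0.0804
Normaliser: 0.0891 + 0.0804 = 0.1695
So the posterior for Topic II is 0.0804 / 0.1695 ≈ 0.4743.

0.4743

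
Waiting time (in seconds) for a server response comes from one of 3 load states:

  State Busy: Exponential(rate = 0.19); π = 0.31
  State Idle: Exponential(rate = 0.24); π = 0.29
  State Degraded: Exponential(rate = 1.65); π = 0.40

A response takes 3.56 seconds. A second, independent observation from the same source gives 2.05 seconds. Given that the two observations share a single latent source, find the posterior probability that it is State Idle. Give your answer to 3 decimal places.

0.523

Posterior ∝ prior × likelihood, so P(k | x) ∝ π_k f_k(x); normalise over all components.
Since both observations come from the same component, the likelihood for component k is f_k(x₁)·f_k(x₂).
  L_Busy = [0.19·e^(−0.19·3.56) = 0.19·e^(−0.6764) = 0.0966044] × [0.128705] = 0.0124335
  L_Idle = [0.24·e^(−0.24·3.56) = 0.24·e^(−0.8544) = 0.102129] × [0.146737] = 0.0149861
  L_Degraded = [1.65·e^(−1.65·3.56) = 1.65·e^(−5.8740) = 0.00463915] × [0.056038] = 0.000259969
Multiply by the mixture weights:
  π_Busy·L_Busy = 0.31 × 0.0124335 = 0.00385438
  π_Idle·L_Idle = 0.29 × 0.0149861 = 0.00434597
  π_Degraded·L_Degraded = 0.40 × 0.000259969 = 0.000103987
Marginal: 0.00385438 + 0.00434597 + 0.000103987 = 0.00830433
P(State Idle | x) = 0.00434597 / 0.00830433 ≈ 0.523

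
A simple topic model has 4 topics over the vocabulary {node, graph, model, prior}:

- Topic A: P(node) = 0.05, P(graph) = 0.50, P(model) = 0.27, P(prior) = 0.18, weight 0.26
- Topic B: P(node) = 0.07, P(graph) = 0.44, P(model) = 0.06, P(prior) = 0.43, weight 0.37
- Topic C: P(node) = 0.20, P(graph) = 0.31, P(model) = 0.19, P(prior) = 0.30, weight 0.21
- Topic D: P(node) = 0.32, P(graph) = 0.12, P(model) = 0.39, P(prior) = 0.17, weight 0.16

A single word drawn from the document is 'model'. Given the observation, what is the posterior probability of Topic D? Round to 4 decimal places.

Apply Bayes' rule: the posterior for each component is proportional to its prior times its likelihood at x.
Categorical probabilities:
  f_A = P(model | comp) = 0.27
  f_B = P(model | comp) = 0.06
  f_C = P(model | comp) = 0.19
  f_D = P(model | comp) = 0.39
Weight by the priors:
  π_A·f_A = 0.26 × 0.27 = 0.0702
  π_B·f_B = 0.37 × 0.06 = 0.0222
  π_C·f_C = 0.21 × 0.19 = 0.0399
  π_D·f_D = 0.16 × 0.39 = 0.0624
Normaliser: 0.0702 + 0.0222 + 0.0399 + 0.0624 = 0.1947
So the posterior for Topic D is 0.0624 / 0.1947 ≈ 0.3205.

0.3205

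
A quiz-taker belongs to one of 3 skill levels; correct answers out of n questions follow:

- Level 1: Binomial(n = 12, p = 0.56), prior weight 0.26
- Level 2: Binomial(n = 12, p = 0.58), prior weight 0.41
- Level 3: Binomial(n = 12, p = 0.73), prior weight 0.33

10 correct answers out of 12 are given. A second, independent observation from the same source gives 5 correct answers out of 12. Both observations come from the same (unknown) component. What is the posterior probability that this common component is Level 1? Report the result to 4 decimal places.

0.2784

The responsibility of component k is w_k f_k(x) divided by Σ_j w_j f_j(x).
Since both observations come from the same component, the likelihood for component k is f_k(x₁)·f_k(x₂).
  L_1 = [0.0387552] × [0.139262] = 0.00539714
  L_2 = [0.0501559] × [0.119842] = 0.0060108
  L_3 = [0.206776] × [0.0171746] = 0.00355129
Weight by the priors:
  w_1·L_1 = 0.26 × 0.00539714 = 0.00140326
  w_2·L_2 = 0.41 × 0.0060108 = 0.00246443
  w_3·L_3 = 0.33 × 0.00355129 = 0.00117193
Evidence: 0.00140326 + 0.00246443 + 0.00117193 = 0.00503961
P(Level 1 | data) ≈ 0.2784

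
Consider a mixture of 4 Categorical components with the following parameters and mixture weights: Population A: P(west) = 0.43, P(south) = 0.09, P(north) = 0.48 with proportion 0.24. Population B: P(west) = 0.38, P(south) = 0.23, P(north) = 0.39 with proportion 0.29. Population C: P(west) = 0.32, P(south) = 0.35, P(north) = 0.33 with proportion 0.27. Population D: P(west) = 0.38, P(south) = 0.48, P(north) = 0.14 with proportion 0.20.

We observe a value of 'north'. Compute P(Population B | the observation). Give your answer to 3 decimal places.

0.327

P(component k | x) = π_k·f_k(x) / marginal(x), where marginal(x) = Σ_j π_j·f_j(x).
Categorical probabilities:
  L_A = 0.48
  L_B = 0.39
  L_C = 0.33
  L_D = 0.14
Prior × likelihood for each component:
  π_A·L_A = 0.24 × 0.48 = 0.1152
  π_B·L_B = 0.29 × 0.39 = 0.1131
  π_C·L_C = 0.27 × 0.33 = 0.0891
  π_D·L_D = 0.20 × 0.14 = 0.028
Marginal: 0.1152 + 0.1131 + 0.0891 + 0.028 = 0.3454
P(Population B | data) = 0.1131 / 0.3454 ≈ 0.327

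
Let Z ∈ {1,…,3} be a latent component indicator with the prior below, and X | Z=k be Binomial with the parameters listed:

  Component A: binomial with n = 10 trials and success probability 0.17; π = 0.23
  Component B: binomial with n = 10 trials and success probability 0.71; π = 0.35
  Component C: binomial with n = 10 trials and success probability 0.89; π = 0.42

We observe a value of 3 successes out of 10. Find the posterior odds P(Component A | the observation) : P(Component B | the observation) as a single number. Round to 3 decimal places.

14.190

Since P(k|x) ∝ P(Z=k) f_k(x), the posterior odds are P(Z=i) f_i(x) / (P(Z=j) f_j(x)).
Binomial probabilities:
  p_A = C(10,3)·0.17^3·0.83^7 = 120·0.004913·0.271361 = 0.159983
  p_B = C(10,3)·0.71^3·0.29^7 = 120·0.357911·0.000172499 = 0.0074087
  p_C = C(10,3)·0.89^3·0.11^7 = 120·0.704969·1.94872e-07 = 1.64854e-05
Posterior odds = (P(Z=A)·p_A) / (P(Z=B)·p_B) = (0.23·0.159983) / (0.35·0.0074087) = 0.0367962 / 0.00259305 ≈ 14.190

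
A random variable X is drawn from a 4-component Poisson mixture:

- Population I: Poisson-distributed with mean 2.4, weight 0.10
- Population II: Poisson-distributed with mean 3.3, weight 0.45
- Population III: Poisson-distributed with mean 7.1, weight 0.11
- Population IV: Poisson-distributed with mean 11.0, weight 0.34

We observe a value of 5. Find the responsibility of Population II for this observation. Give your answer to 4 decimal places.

0.6648

Apply Bayes' rule: the posterior for each component is proportional to its prior times its likelihood at x.
Evaluate each component's likelihood at the observed value:
  L_I = 0.0601961
  L_II = 0.120286
  L_III = 0.124057
  L_IV = 0.0224152
Weight by the priors:
  π_I·L_I = 0.10 × 0.0601961 = 0.00601961
  π_II·L_II = 0.45 × 0.120286 = 0.0541289
  π_III·L_III = 0.11 × 0.124057 = 0.0136462
  π_IV·L_IV = 0.34 × 0.0224152 = 0.00762117
Marginal: 0.00601961 + 0.0541289 + 0.0136462 + 0.00762117 = 0.0814159
Responsibility of Population II: 0.0541289 / 0.0814159 ≈ 0.6648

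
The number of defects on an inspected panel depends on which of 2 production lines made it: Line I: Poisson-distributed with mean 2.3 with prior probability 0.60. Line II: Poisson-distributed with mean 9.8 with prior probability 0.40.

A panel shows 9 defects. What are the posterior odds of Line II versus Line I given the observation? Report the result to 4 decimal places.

Since P(k|x) ∝ π_k f_k(x), the posterior odds are π_i f_i(x) / (π_j f_j(x)).
Evaluate each component's likelihood at the observed value:
  L_I = e^(−2.3)·2.3^9/9! = 0.000497634
  L_II = e^(−9.8)·9.8^9/9! = 0.127405
Odds = (0.40/0.60) × (0.127405/0.000497634) = 0.666667 × 256.021 ≈ 170.6806

170.6806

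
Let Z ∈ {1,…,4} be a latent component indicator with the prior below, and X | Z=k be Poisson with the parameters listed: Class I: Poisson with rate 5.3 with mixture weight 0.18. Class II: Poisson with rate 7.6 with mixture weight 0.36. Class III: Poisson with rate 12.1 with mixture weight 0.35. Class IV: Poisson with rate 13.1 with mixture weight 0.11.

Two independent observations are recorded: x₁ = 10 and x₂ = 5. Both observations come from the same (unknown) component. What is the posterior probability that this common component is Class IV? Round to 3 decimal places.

By Bayes' theorem, P(k | x) = w_k f_k(x) / Σ_j w_j f_j(x).
Since both observations come from the same component, the likelihood for component k is f_k(x₁)·f_k(x₂).
  f_I = [e^(−5.3)·5.3^10/10! = 0.0240566] × [0.173955] = 0.00418478
  f_II = [e^(−7.6)·7.6^10/10! = 0.0886614] × [0.105742] = 0.00937526
  f_III = [e^(−12.1)·12.1^10/10! = 0.103069] × [0.0120166] = 0.00123854
  f_IV = [e^(−13.1)·13.1^10/10! = 0.0838865] × [0.00657533] = 0.000551582
Unnormalised posteriors:
  w_I·f_I = 0.18 × 0.00418478 = 0.00075326
  w_II·f_II = 0.36 × 0.00937526 = 0.00337509
  w_III·f_III = 0.35 × 0.00123854 = 0.000433489
  w_IV·f_IV = 0.11 × 0.000551582 = 6.0674e-05
Denominator: 0.00075326 + 0.00337509 + 0.000433489 + 6.0674e-05 = 0.00462252
P(Class IV | data) ≈ 0.013

0.013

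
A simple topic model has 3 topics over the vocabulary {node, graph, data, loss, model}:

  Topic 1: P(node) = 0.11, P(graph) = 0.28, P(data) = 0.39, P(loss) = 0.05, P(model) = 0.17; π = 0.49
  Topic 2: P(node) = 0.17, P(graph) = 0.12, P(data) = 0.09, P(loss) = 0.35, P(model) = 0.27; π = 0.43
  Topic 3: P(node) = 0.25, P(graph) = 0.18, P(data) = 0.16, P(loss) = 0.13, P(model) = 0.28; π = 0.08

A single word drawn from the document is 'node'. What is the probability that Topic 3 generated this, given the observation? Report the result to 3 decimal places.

Posterior ∝ prior × likelihood, so P(k | x) ∝ π_k f_k(x); normalise over all components.
Categorical probabilities:
  L_1 = 0.11
  L_2 = 0.17
  L_3 = 0.25
Weight by the priors:
  π_1·L_1 = 0.49 × 0.11 = 0.0539
  π_2·L_2 = 0.43 × 0.17 = 0.0731
  π_3·L_3 = 0.08 × 0.25 = 0.02
Sum: 0.0539 + 0.0731 + 0.02 = 0.147
P(Topic 3 | the observation) ≈ 0.136

0.136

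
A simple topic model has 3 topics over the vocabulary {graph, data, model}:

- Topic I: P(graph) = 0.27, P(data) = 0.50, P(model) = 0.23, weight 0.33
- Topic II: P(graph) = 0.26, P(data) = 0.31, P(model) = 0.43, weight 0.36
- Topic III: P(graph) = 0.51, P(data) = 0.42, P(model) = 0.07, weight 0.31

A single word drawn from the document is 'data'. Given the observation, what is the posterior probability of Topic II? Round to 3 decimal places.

The responsibility of component k is π_k f_k(x) divided by Σ_j π_j f_j(x).
Component likelihoods at x = 'data':
  L_I = 0.5
  L_II = 0.31
  L_III = 0.42
Weight by the priors:
  π_I·L_I = 0.33 × 0.5 = 0.165
  π_II·L_II = 0.36 × 0.31 = 0.1116
  π_III·L_III = 0.31 × 0.42 = 0.1302
Evidence: 0.165 + 0.1116 + 0.1302 = 0.4068
Responsibility of Topic II: 0.1116 / 0.4068 ≈ 0.274

0.274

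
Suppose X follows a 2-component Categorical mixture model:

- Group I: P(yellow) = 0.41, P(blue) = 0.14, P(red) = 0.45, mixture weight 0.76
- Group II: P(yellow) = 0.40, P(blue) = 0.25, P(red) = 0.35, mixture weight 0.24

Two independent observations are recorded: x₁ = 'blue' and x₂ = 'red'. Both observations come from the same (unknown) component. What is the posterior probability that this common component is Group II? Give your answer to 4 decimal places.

0.3049

The responsibility of component k is π_k f_k(x) divided by Σ_j π_j f_j(x).
Since both observations come from the same component, the likelihood for component k is f_k(x₁)·f_k(x₂).
  f_I = [P(blue | comp) = 0.14] × [0.45] = 0.063
  f_II = [P(blue | comp) = 0.25] × [0.35] = 0.0875
Unnormalised posteriors:
  π_I·f_I = 0.76 × 0.063 = 0.04788
  π_II·f_II = 0.24 × 0.0875 = 0.021
Sum: 0.04788 + 0.021 = 0.06888
P(Group II | x₁, x₂) = 0.021 / 0.06888 ≈ 0.3049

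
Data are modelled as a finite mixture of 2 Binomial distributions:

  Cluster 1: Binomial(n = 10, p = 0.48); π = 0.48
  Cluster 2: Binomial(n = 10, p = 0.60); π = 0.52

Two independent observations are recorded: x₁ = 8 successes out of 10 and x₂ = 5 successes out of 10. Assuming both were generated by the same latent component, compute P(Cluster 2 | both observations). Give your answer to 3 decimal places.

Posterior ∝ prior × likelihood, so P(k | x) ∝ π_k f_k(x); normalise over all components.
Since both observations come from the same component, the likelihood for component k is f_k(x₁)·f_k(x₂).
  f_1 = [C(10,8)·0.48^8·0.52^2 = 45·0.00281793·0.2704 = 0.0342885] × [0.244131] = 0.00837091
  f_2 = [C(10,8)·0.60^8·0.40^2 = 45·0.0167962·0.16 = 0.120932] × [0.200658] = 0.0242661
Weight by the priors:
  π_1·f_1 = 0.48 × 0.00837091 = 0.00401804
  π_2·f_2 = 0.52 × 0.0242661 = 0.0126184
Evidence: 0.00401804 + 0.0126184 = 0.0166364
P(Cluster 2 | x₁, x₂) ≈ 0.758

0.758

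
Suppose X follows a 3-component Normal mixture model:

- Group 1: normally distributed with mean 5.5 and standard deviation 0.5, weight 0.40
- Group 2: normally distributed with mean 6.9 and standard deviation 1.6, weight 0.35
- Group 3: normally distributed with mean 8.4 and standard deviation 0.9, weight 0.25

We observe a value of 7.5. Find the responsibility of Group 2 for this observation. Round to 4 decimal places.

Posterior ∝ prior × likelihood, so P(k | x) ∝ π_k f_k(x); normalise over all components.
Normal densities:
  p_1 = (1/(0.5·√(2π)))·exp(−(7.5−5.5)²/(2·0.5²)) = 0.797885·exp(-8.00000) = 0.00026766
  p_2 = (1/(1.6·√(2π)))·exp(−(7.5−6.9)²/(2·1.6²)) = 0.249339·exp(-0.07031) = 0.232409
  p_3 = (1/(0.9·√(2π)))·exp(−(7.5−8.4)²/(2·0.9²)) = 0.443269·exp(-0.50000) = 0.268856
Weight by the priors:
  π_1·p_1 = 0.40 × 0.00026766 = 0.000107064
  π_2·p_2 = 0.35 × 0.232409 = 0.0813433
  π_3·p_3 = 0.25 × 0.268856 = 0.0672141
Evidence: 0.000107064 + 0.0813433 + 0.0672141 = 0.148664
P(Group 2 | the observation) = 0.0813433 / 0.148664 ≈ 0.5472

0.5472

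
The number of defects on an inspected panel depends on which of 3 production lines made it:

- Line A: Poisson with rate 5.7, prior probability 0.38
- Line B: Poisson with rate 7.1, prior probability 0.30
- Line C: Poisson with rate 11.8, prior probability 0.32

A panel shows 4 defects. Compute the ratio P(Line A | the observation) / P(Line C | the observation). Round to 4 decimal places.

28.8271

Only the two components matter; the odds are (π_i f_i(x)) / (π_j f_j(x)).
Component likelihoods at x = 4 defects:
  p_A = e^(−5.7)·5.7^4/4! = 0.147167
  p_B = e^(−7.1)·7.1^4/4! = 0.0873638
  p_C = e^(−11.8)·11.8^4/4! = 0.00606236
Posterior odds = (π_A·p_A) / (π_C·p_C) = (0.38·0.147167) / (0.32·0.00606236) = 0.0559234 / 0.00193996 ≈ 28.8271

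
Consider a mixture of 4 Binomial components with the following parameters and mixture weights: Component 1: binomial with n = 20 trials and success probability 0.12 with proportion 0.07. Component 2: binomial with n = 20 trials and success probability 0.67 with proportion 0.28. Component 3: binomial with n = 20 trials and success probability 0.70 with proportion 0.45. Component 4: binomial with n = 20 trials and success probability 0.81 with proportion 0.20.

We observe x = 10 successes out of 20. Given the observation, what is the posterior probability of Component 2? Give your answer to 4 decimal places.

Posterior ∝ prior × likelihood, so P(k | x) ∝ π_k f_k(x); normalise over all components.
Binomial probabilities:
  p_1 = 3.18594e-05
  p_2 = 0.0515806
  p_3 = 0.0308171
  p_4 = 0.00137716
Unnormalised posteriors:
  π_1·p_1 = 0.07 × 3.18594e-05 = 2.23016e-06
  π_2·p_2 = 0.28 × 0.0515806 = 0.0144426
  π_3·p_3 = 0.45 × 0.0308171 = 0.0138677
  π_4·p_4 = 0.20 × 0.00137716 = 0.000275432
Normaliser: 2.23016e-06 + 0.0144426 + 0.0138677 + 0.000275432 = 0.0285879
P(Component 2 | 10 successes out of 20) = 0.0144426 / 0.0285879 ≈ 0.5052

0.5052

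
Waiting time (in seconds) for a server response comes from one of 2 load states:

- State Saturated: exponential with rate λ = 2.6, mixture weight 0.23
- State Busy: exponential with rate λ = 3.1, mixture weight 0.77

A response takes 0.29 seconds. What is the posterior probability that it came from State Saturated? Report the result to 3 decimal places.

0.225

By Bayes' theorem, P(k | x) = P(Z=k) f_k(x) / Σ_j P(Z=j) f_j(x).
Evaluate each component's likelihood at the observed value:
  p_Saturated = 1.22325
  p_Busy = 1.26163
Weight by the priors:
  P(Z=Saturated)·p_Saturated = 0.23 × 1.22325 = 0.281348
  P(Z=Busy)·p_Busy = 0.77 × 1.26163 = 0.971453
Sum: 0.281348 + 0.971453 = 1.2528
P(State Saturated | the observation) ≈ 0.225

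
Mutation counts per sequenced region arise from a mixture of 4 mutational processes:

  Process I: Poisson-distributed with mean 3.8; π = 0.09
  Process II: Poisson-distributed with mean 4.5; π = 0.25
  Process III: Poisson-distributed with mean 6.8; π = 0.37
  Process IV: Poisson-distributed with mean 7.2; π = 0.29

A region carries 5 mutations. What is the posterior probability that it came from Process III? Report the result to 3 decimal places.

By Bayes' theorem, P(k | x) = w_k f_k(x) / Σ_j w_j f_j(x).
Poisson probabilities:
  f_I = e^(−3.8)·3.8^5/5! = 0.147713
  f_II = e^(−4.5)·4.5^5/5! = 0.170827
  f_III = e^(−6.8)·6.8^5/5! = 0.134946
  f_IV = e^(−7.2)·7.2^5/5! = 0.120382
Unnormalised posteriors:
  w_I·f_I = 0.09 × 0.147713 = 0.0132941
  w_II·f_II = 0.25 × 0.170827 = 0.0427067
  w_III·f_III = 0.37 × 0.134946 = 0.0499301
  w_IV·f_IV = 0.29 × 0.120382 = 0.0349107
Normaliser: 0.0132941 + 0.0427067 + 0.0499301 + 0.0349107 = 0.140842
Responsibility of Process III: 0.0499301 / 0.140842 ≈ 0.355

0.355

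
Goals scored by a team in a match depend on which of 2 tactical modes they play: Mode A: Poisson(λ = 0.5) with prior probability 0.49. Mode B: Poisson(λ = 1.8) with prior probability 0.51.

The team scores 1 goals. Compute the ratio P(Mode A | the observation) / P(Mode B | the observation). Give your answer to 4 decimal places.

Only the two components matter; the odds are (π_i f_i(x)) / (π_j f_j(x)).
Evaluate each component's likelihood at the observed value:
  f_A = 0.303265
  f_B = 0.297538
Posterior odds = (π_A·f_A) / (π_B·f_B) = (0.49·0.303265) / (0.51·0.297538) = 0.1486 / 0.151744 ≈ 0.9793

0.9793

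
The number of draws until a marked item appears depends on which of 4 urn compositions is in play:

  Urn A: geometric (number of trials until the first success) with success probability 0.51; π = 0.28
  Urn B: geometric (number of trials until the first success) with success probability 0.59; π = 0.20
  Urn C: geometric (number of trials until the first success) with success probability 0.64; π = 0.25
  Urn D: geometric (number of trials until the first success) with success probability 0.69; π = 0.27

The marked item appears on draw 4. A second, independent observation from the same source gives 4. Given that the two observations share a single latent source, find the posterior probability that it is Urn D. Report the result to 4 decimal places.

By Bayes' theorem, P(k | x) = π_k f_k(x) / Σ_j π_j f_j(x).
Since both observations come from the same component, the likelihood for component k is f_k(x₁)·f_k(x₂).
  f_A = [0.51·(1−0.51)^3 = 0.51·0.117649 = 0.060001] × [0.060001] = 0.00360012
  f_B = [0.59·(1−0.59)^3 = 0.59·0.068921 = 0.0406634] × [0.0406634] = 0.00165351
  f_C = [0.64·(1−0.64)^3 = 0.64·0.046656 = 0.0298598] × [0.0298598] = 0.00089161
  f_D = [0.69·(1−0.69)^3 = 0.69·0.029791 = 0.0205558] × [0.0205558] = 0.000422541
Unnormalised posteriors:
  π_A·f_A = 0.28 × 0.00360012 = 0.00100803
  π_B·f_B = 0.20 × 0.00165351 = 0.000330702
  π_C·f_C = 0.25 × 0.00089161 = 0.000222903
  π_D·f_D = 0.27 × 0.000422541 = 0.000114086
Sum: 0.00100803 + 0.000330702 + 0.000222903 + 0.000114086 = 0.00167572
P(Urn D | x) = 0.000114086 / 0.00167572 ≈ 0.0681

0.0681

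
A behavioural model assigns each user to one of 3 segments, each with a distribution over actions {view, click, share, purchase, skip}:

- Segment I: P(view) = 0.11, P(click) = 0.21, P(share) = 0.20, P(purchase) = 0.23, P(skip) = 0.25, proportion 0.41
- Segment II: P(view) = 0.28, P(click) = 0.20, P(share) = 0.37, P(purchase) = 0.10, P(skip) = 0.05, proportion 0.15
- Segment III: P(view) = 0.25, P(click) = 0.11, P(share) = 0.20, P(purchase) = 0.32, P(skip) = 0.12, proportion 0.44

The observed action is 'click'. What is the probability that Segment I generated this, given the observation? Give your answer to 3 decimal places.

Posterior ∝ prior × likelihood, so P(k | x) ∝ w_k f_k(x); normalise over all components.
Evaluate each component's likelihood at the observed value:
  f_I = P(click | comp) = 0.21
  f_II = P(click | comp) = 0.20
  f_III = P(click | comp) = 0.11
Multiply by the mixture weights:
  w_I·f_I = 0.41 × 0.21 = 0.0861
  w_II·f_II = 0.15 × 0.2 = 0.03
  w_III·f_III = 0.44 × 0.11 = 0.0484
Denominator: 0.0861 + 0.03 + 0.0484 = 0.1645
Responsibility of Segment I: 0.0861 / 0.1645 ≈ 0.523

0.523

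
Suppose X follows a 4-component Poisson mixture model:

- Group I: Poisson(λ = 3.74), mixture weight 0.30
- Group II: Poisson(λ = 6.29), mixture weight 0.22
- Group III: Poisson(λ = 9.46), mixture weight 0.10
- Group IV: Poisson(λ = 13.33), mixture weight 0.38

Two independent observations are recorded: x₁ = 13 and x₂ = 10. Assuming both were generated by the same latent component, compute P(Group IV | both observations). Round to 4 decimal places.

Posterior ∝ prior × likelihood, so P(k | x) ∝ w_k f_k(x); normalise over all components.
Since both observations come from the same component, the likelihood for component k is f_k(x₁)·f_k(x₂).
  f_I = [e^(−3.74)·3.74^13/13! = 0.000106854] × [0.00350503] = 3.74525e-07
  f_II = [e^(−6.29)·6.29^13/13! = 0.00718565] × [0.0495486] = 0.000356038
  f_III = [e^(−9.46)·9.46^13/13! = 0.0607965] × [0.123232] = 0.00749206
  f_IV = [e^(−13.33)·13.33^13/13! = 0.109488] × [0.0793219] = 0.00868479
Weight by the priors:
  w_I·f_I = 0.30 × 3.74525e-07 = 1.12357e-07
  w_II·f_II = 0.22 × 0.000356038 = 7.83285e-05
  w_III·f_III = 0.10 × 0.00749206 = 0.000749206
  w_IV·f_IV = 0.38 × 0.00868479 = 0.00330022
Marginal: 1.12357e-07 + 7.83285e-05 + 0.000749206 + 0.00330022 = 0.00412787
P(Group IV | x₁,x₂) = 0.00330022 / 0.00412787 ≈ 0.7995

0.7995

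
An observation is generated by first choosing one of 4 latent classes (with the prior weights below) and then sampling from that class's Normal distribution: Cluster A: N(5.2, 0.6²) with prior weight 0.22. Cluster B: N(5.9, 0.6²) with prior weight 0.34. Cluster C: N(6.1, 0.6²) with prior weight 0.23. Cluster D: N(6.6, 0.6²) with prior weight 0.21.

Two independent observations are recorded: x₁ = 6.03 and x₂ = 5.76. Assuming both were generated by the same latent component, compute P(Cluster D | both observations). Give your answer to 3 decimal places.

0.081

Apply Bayes' rule: the posterior for each component is proportional to its prior times its likelihood at x.
Since both observations come from the same component, the likelihood for component k is f_k(x₁)·f_k(x₂).
  p_A = [(1/(0.6·√(2π)))·exp(−(6.03−5.2)²/(2·0.6²)) = 0.664904·exp(-0.95681) = 0.255401] × [0.43013] = 0.109856
  p_B = [(1/(0.6·√(2π)))·exp(−(6.03−5.9)²/(2·0.6²)) = 0.664904·exp(-0.02347) = 0.649479] × [0.647048] = 0.420244
  p_C = [(1/(0.6·√(2π)))·exp(−(6.03−6.1)²/(2·0.6²)) = 0.664904·exp(-0.00681) = 0.660394] × [0.566279] = 0.373967
  p_D = [(1/(0.6·√(2π)))·exp(−(6.03−6.6)²/(2·0.6²)) = 0.664904·exp(-0.45125) = 0.423432] × [0.249546] = 0.105666
Prior × likelihood for each component:
  π_A·p_A = 0.22 × 0.109856 = 0.0241683
  π_B·p_B = 0.34 × 0.420244 = 0.142883
  π_C·p_C = 0.23 × 0.373967 = 0.0860125
  π_D·p_D = 0.21 × 0.105666 = 0.0221898
Normaliser: 0.0241683 + 0.142883 + 0.0860125 + 0.0221898 = 0.275253
Responsibility of Cluster D: 0.0221898 / 0.275253 ≈ 0.081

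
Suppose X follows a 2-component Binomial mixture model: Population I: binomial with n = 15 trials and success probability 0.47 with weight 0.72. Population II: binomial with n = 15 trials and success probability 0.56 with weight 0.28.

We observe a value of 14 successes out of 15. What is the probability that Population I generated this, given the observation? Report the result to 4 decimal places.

0.2104

Apply Bayes' rule: the posterior for each component is proportional to its prior times its likelihood at x.
Component likelihoods at x = 14 successes out of 15:
  p_I = 0.00020405
  p_II = 0.00196869
Weight by the priors:
  w_I·p_I = 0.72 × 0.00020405 = 0.000146916
  w_II·p_II = 0.28 × 0.00196869 = 0.000551232
Normaliser: 0.000146916 + 0.000551232 = 0.000698148
So the posterior for Population I is 0.000146916 / 0.000698148 ≈ 0.2104.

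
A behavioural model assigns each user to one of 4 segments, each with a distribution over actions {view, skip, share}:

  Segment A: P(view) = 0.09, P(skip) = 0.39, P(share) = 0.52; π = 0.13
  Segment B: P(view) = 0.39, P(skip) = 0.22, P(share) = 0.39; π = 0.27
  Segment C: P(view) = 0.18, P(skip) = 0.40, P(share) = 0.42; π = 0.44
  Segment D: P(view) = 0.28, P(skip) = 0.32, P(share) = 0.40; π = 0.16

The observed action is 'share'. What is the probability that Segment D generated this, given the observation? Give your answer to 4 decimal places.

Posterior ∝ prior × likelihood, so P(k | x) ∝ w_k f_k(x); normalise over all components.
Categorical probabilities:
  L_A = 0.52
  L_B = 0.39
  L_C = 0.42
  L_D = 0.4
Prior × likelihood for each component:
  w_A·L_A = 0.13 × 0.52 = 0.0676
  w_B·L_B = 0.27 × 0.39 = 0.1053
  w_C·L_C = 0.44 × 0.42 = 0.1848
  w_D·L_D = 0.16 × 0.4 = 0.064
Marginal: 0.0676 + 0.1053 + 0.1848 + 0.064 = 0.4217
P(Segment D | x) ≈ 0.1518

0.1518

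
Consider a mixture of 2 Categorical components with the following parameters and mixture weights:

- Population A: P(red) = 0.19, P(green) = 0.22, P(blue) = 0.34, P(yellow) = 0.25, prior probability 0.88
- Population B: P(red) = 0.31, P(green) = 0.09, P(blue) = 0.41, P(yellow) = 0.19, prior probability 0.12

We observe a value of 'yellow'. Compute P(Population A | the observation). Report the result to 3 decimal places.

0.906

P(component k | x) = π_k·f_k(x) / marginal(x), where marginal(x) = Σ_j π_j·f_j(x).
Component likelihoods at x = 'yellow':
  L_A = 0.25
  L_B = 0.19
Multiply by the mixture weights:
  π_A·L_A = 0.88 × 0.25 = 0.22
  π_B·L_B = 0.12 × 0.19 = 0.0228
Evidence: 0.22 + 0.0228 = 0.2428
So the posterior for Population A is 0.22 / 0.2428 ≈ 0.906.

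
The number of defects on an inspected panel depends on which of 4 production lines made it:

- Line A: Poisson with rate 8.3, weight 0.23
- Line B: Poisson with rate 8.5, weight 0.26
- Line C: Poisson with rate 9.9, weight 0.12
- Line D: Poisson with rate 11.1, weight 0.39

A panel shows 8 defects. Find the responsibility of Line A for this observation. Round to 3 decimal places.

The responsibility of component k is P(Z=k) f_k(x) divided by Σ_j P(Z=j) f_j(x).
Poisson probabilities:
  L_A = 0.138823
  L_B = 0.137508
  L_C = 0.114827
  L_D = 0.0863763
Unnormalised posteriors:
  P(Z=A)·L_A = 0.23 × 0.138823 = 0.0319292
  P(Z=B)·L_B = 0.26 × 0.137508 = 0.0357521
  P(Z=C)·L_C = 0.12 × 0.114827 = 0.0137793
  P(Z=D)·L_D = 0.39 × 0.0863763 = 0.0336868
Evidence: 0.0319292 + 0.0357521 + 0.0137793 + 0.0336868 = 0.115147
P(Line A | data) ≈ 0.277

0.277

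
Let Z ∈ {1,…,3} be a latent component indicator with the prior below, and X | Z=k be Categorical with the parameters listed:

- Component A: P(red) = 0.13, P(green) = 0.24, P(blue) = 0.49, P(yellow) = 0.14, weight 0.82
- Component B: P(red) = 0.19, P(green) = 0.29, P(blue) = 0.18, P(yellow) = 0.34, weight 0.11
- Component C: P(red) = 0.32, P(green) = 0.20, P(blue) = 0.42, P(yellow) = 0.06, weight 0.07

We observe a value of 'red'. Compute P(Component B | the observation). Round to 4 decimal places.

Apply Bayes' rule: the posterior for each component is proportional to its prior times its likelihood at x.
Evaluate each component's likelihood at the observed value:
  p_A = P(red | comp) = 0.13
  p_B = P(red | comp) = 0.19
  p_C = P(red | comp) = 0.32
Weight by the priors:
  w_A·p_A = 0.82 × 0.13 = 0.1066
  w_B·p_B = 0.11 × 0.19 = 0.0209
  w_C·p_C = 0.07 × 0.32 = 0.0224
Sum: 0.1066 + 0.0209 + 0.0224 = 0.1499
P(Component B | data) ≈ 0.1394

0.1394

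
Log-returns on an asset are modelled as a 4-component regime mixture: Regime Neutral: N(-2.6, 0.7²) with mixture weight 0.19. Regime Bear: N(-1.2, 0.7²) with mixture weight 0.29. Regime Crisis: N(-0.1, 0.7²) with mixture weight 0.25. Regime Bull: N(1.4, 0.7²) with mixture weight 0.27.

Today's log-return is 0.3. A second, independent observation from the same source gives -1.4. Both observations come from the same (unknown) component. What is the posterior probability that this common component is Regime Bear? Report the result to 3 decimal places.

0.425

By Bayes' theorem, P(k | x) = π_k f_k(x) / Σ_j π_j f_j(x).
Since both observations come from the same component, the likelihood for component k is f_k(x₁)·f_k(x₂).
  p_Neutral = [(1/(0.7·√(2π)))·exp(−(0.3−-2.6)²/(2·0.7²)) = 0.569918·exp(-8.58163) = 0.00010687] × [0.131119] = 1.40127e-05
  p_Bear = [(1/(0.7·√(2π)))·exp(−(0.3−-1.2)²/(2·0.7²)) = 0.569918·exp(-2.29592) = 0.057373] × [0.547124] = 0.0313901
  p_Crisis = [(1/(0.7·√(2π)))·exp(−(0.3−-0.1)²/(2·0.7²)) = 0.569918·exp(-0.16327) = 0.484068] × [0.101596] = 0.0491793
  p_Bull = [(1/(0.7·√(2π)))·exp(−(0.3−1.4)²/(2·0.7²)) = 0.569918·exp(-1.23469) = 0.165803] × [0.000191186] = 3.16991e-05
Unnormalised posteriors:
  π_Neutral·p_Neutral = 0.19 × 1.40127e-05 = 2.66241e-06
  π_Bear·p_Bear = 0.29 × 0.0313901 = 0.00910314
  π_Crisis·p_Crisis = 0.25 × 0.0491793 = 0.0122948
  π_Bull·p_Bull = 0.27 × 3.16991e-05 = 8.55877e-06
Denominator: 2.66241e-06 + 0.00910314 + 0.0122948 + 8.55877e-06 = 0.0214092
P(Regime Bear | x) ≈ 0.425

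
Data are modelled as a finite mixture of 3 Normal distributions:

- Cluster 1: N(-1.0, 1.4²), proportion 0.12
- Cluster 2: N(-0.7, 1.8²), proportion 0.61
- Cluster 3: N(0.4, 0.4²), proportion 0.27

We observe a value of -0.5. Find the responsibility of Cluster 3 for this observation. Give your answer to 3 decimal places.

By Bayes' theorem, P(k | x) = π_k f_k(x) / Σ_j π_j f_j(x).
Normal densities:
  f_1 = 0.267353
  f_2 = 0.220271
  f_3 = 0.0793491
Prior × likelihood for each component:
  π_1·f_1 = 0.12 × 0.267353 = 0.0320823
  π_2·f_2 = 0.61 × 0.220271 = 0.134365
  π_3·f_3 = 0.27 × 0.0793491 = 0.0214243
Marginal: 0.0320823 + 0.134365 + 0.0214243 = 0.187872
Responsibility of Cluster 3: 0.0214243 / 0.187872 ≈ 0.114

0.114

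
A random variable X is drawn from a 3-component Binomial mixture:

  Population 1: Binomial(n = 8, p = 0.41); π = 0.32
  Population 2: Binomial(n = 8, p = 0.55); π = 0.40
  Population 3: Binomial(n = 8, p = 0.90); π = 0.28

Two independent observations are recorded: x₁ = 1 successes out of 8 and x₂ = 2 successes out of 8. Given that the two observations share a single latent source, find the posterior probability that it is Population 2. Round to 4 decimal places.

P(component k | x) = π_k·f_k(x) / marginal(x), where marginal(x) = Σ_j π_j·f_j(x).
Since both observations come from the same component, the likelihood for component k is f_k(x₁)·f_k(x₂).
  f_1 = [0.0816278] × [0.198535] = 0.016206
  f_2 = [0.0164415] × [0.0703329] = 0.00115638
  f_3 = [7.2e-07] × [2.268e-05] = 1.63296e-11
Prior × likelihood for each component:
  π_1·f_1 = 0.32 × 0.016206 = 0.00518592
  π_2·f_2 = 0.40 × 0.00115638 = 0.00046255
  π_3·f_3 = 0.28 × 1.63296e-11 = 4.57229e-12
Evidence: 0.00518592 + 0.00046255 + 4.57229e-12 = 0.00564847
P(Population 2 | x) ≈ 0.0819

0.0819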